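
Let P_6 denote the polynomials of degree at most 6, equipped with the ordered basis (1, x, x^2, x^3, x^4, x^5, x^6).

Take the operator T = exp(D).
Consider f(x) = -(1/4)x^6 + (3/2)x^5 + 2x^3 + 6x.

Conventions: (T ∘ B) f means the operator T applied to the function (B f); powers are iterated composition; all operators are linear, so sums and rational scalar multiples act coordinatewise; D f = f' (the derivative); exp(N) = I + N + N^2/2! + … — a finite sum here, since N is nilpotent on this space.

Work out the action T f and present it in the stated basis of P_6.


the result is g(x) = -(1/4)x^6 + (15/4)x^4 + 12x^3 + (69/4)x^2 + 18x + 37/4

order-1 term: -(3/2)x^5 + (15/2)x^4 + 6x^2 + 6
order-2 term: -(15/4)x^4 + 15x^3 + 6x
order-3 term: -5x^3 + 15x^2 + 2
order-4 term: -(15/4)x^2 + (15/2)x
order-5 term: -(3/2)x + 3/2
order-6 term: -1/4
the series for exp(D) f terminates at order 6
exp(D) f = -(1/4)x^6 + (15/4)x^4 + 12x^3 + (69/4)x^2 + 18x + 37/4


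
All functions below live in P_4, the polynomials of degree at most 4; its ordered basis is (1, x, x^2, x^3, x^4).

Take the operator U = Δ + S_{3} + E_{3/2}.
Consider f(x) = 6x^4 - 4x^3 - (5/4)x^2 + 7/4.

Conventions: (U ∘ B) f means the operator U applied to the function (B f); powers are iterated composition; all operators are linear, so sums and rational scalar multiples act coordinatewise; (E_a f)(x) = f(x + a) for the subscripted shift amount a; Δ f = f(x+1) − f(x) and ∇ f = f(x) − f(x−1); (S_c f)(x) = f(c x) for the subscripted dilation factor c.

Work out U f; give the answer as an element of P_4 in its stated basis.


Δ f = 24x^3 + 24x^2 + (19/2)x + 3/4
S_{3} f = 486x^4 - 108x^3 - (45/4)x^2 + 7/4
E_{3/2} f = 6x^4 + 32x^3 + (247/4)x^2 + (201/4)x + 253/16
(Δ + S_{3} + E_{3/2}) f = 492x^4 - 52x^3 + (149/2)x^2 + (239/4)x + 293/16

g(x) = 492x^4 - 52x^3 + (149/2)x^2 + (239/4)x + 293/16


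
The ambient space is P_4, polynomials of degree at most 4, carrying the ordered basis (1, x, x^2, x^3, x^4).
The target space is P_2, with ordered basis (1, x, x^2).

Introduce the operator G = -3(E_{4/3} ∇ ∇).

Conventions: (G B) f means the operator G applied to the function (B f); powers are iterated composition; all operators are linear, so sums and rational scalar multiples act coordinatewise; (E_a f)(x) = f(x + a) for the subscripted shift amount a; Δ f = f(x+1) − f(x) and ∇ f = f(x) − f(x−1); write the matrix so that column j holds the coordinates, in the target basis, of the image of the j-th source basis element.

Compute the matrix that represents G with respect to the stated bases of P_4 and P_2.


the matrix is [[0, 0, -6, -6, -10]; [0, 0, 0, -18, -24]; [0, 0, 0, 0, -36]] (rows listed top to bottom)

image of 1: 0
image of x: 0
image of x^2: -6
image of x^3: -18x - 6
image of x^4: -36x^2 - 24x - 10
each image's coordinates form column j of the matrix


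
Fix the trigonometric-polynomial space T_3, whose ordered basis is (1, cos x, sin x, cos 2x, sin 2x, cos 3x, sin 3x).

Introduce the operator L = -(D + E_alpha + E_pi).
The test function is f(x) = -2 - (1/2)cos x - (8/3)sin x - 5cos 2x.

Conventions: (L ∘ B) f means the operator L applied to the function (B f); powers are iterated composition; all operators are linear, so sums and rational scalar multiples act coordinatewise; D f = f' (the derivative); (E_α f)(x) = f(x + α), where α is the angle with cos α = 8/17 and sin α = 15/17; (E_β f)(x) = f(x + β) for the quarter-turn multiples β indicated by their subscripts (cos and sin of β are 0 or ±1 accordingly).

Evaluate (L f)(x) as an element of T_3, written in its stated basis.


D f = -(8/3)cos x + (1/2)sin x + 10sin 2x
E_alpha f = -2 - (44/17)cos x - (83/102)sin x + (805/289)cos 2x + (1200/289)sin 2x
E_pi f = -2 + (1/2)cos x + (8/3)sin x - 5cos 2x
(D + E_alpha + E_pi) f = -4 - (485/102)cos x + (40/17)sin x - (640/289)cos 2x + (4090/289)sin 2x
(-(D + E_alpha + E_pi)) f = 4 + (485/102)cos x - (40/17)sin x + (640/289)cos 2x - (4090/289)sin 2x

the image equals g(x) = 4 + (485/102)cos x - (40/17)sin x + (640/289)cos 2x - (4090/289)sin 2x


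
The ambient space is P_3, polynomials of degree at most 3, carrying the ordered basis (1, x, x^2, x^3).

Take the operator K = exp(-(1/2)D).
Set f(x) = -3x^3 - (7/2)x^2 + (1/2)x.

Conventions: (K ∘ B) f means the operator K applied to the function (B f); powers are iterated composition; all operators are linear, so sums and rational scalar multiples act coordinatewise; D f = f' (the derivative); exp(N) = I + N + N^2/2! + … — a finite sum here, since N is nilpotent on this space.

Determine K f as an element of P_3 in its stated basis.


order-1 term: (9/2)x^2 + (7/2)x - 1/4
order-2 term: -(9/4)x - 7/8
order-3 term: 3/8
the series for exp(-(1/2)D) f terminates at order 3
exp(-(1/2)D) f = -3x^3 + x^2 + (7/4)x - 3/4

g(x) = -3x^3 + x^2 + (7/4)x - 3/4


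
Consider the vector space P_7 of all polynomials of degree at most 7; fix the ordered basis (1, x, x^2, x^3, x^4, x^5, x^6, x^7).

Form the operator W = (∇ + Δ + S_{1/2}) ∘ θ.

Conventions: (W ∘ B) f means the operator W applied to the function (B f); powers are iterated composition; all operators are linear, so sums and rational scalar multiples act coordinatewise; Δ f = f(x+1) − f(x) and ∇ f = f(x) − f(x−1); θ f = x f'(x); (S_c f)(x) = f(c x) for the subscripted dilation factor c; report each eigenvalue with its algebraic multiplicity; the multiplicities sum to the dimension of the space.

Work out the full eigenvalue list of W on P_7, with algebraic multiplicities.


image of 1: 0
image of x: (1/2)x + 2
image of x^2: (1/2)x^2 + 8x
image of x^3: (3/8)x^3 + 18x^2 + 6
image of x^4: (1/4)x^4 + 32x^3 + 32x
image of x^5: (5/32)x^5 + 50x^4 + 100x^2 + 10
image of x^6: (3/32)x^6 + 72x^5 + 240x^3 + 72x
image of x^7: (7/128)x^7 + 98x^6 + 490x^4 + 294x^2 + 14
the matrix is upper triangular; its diagonal is (0, 1/2, 1/2, 3/8, 1/4, 5/32, 3/32, 7/128)
for a triangular matrix the eigenvalues are the diagonal entries, with algebraic multiplicity their repetition count

λ = 0 (multiplicity 1), λ = 7/128 (multiplicity 1), λ = 3/32 (multiplicity 1), λ = 5/32 (multiplicity 1), λ = 1/4 (multiplicity 1), λ = 3/8 (multiplicity 1), λ = 1/2 (multiplicity 2)


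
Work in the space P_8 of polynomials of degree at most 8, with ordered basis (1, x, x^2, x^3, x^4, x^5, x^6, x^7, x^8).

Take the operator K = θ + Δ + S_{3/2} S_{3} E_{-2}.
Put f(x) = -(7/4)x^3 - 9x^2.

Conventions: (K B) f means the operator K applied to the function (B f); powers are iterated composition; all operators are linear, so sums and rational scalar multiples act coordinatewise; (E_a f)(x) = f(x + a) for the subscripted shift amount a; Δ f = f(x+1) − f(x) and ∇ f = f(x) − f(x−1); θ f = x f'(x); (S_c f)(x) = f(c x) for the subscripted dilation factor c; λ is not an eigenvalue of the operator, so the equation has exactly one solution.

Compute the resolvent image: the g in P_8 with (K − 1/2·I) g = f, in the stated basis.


write g with unknown coordinates in the stated basis and equate coefficients in (K − 1/2·I) g = f
solving from the highest basis element down gives g = -(2/107)x^3 - (1600/3103)x^2 - (22294/15515)x + 31352/15515
check: K g = -(753/428)x^3 - (28727/3103)x^2 - (11147/15515)x + 15676/15515
so K g − 1/2·g = -(7/4)x^3 - 9x^2 = f ✓

the image equals g(x) = -(2/107)x^3 - (1600/3103)x^2 - (22294/15515)x + 31352/15515


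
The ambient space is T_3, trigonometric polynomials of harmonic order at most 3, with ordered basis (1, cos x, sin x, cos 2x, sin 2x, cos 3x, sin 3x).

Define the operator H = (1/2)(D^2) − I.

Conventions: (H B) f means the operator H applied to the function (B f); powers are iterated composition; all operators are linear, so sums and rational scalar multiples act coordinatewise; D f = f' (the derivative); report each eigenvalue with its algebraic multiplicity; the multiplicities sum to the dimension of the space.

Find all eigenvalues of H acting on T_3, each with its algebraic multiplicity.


λ = -11/2 (multiplicity 2), λ = -3 (multiplicity 2), λ = -3/2 (multiplicity 2), λ = -1 (multiplicity 1)

image of 1: -1
image of cos x: -(3/2)cos x
image of sin x: -(3/2)sin x
image of cos 2x: -3cos 2x
image of sin 2x: -3sin 2x
image of cos 3x: -(11/2)cos 3x
image of sin 3x: -(11/2)sin 3x
the matrix is diagonal; its diagonal is (-1, -3/2, -3/2, -3, -3, -11/2, -11/2)
for a triangular matrix the eigenvalues are the diagonal entries, with algebraic multiplicity their repetition count


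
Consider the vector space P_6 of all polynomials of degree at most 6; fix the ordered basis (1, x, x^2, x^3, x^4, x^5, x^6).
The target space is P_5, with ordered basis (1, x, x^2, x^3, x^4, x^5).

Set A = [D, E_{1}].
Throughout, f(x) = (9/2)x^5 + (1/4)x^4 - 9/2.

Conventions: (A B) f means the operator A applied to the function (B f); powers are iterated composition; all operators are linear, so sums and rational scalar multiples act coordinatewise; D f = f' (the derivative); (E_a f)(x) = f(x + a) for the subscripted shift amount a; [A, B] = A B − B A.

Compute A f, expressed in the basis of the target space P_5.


E_{1} f = (9/2)x^5 + (91/4)x^4 + 46x^3 + (93/2)x^2 + (47/2)x + 1/4
D E_{1} f = (45/2)x^4 + 91x^3 + 138x^2 + 93x + 47/2
D f = (45/2)x^4 + x^3
E_{1} D f = (45/2)x^4 + 91x^3 + 138x^2 + 93x + 47/2
[D, E_{1}] f = 0

the image equals g(x) = 0


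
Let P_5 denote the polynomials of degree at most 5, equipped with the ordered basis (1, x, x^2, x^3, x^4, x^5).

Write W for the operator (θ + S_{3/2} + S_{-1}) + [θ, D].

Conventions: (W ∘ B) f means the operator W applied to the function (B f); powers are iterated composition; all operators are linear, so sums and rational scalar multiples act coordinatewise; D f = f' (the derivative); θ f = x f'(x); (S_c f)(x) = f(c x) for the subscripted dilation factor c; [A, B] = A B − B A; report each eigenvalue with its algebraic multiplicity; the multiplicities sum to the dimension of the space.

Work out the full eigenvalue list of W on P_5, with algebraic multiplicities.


image of 1: 2
image of x: (3/2)x - 1
image of x^2: (21/4)x^2 - 2x
image of x^3: (43/8)x^3 - 3x^2
image of x^4: (161/16)x^4 - 4x^3
image of x^5: (371/32)x^5 - 5x^4
the matrix is upper triangular; its diagonal is (2, 3/2, 21/4, 43/8, 161/16, 371/32)
for a triangular matrix the eigenvalues are the diagonal entries, with algebraic multiplicity their repetition count

λ = 3/2 (multiplicity 1), λ = 2 (multiplicity 1), λ = 21/4 (multiplicity 1), λ = 43/8 (multiplicity 1), λ = 161/16 (multiplicity 1), λ = 371/32 (multiplicity 1)


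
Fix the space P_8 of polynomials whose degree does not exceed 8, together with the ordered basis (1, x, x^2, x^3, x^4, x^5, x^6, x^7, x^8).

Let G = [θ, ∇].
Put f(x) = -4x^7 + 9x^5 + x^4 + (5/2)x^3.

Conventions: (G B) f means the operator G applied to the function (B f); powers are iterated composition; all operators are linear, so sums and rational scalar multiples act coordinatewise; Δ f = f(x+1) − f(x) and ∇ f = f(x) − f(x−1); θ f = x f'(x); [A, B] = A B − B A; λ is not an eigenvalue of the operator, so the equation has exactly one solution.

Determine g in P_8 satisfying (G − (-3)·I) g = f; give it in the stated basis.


write g with unknown coordinates in the stated basis and equate coefficients in (G − (-3)·I) g = f
solving from the highest basis element down gives g = -(4/3)x^7 - (28/9)x^6 + (139/9)x^5 + (284/27)x^4 - (14273/162)x^3 + (6451/162)x^2 + (31450/243)x - 82645/1458
check: G g = (28/3)x^6 - (112/3)x^5 - (275/9)x^4 + (7204/27)x^3 - (6451/54)x^2 - (31450/81)x + 82645/486
so G g − (-3)·g = -4x^7 + 9x^5 + x^4 + (5/2)x^3 = f ✓

the result is g(x) = -(4/3)x^7 - (28/9)x^6 + (139/9)x^5 + (284/27)x^4 - (14273/162)x^3 + (6451/162)x^2 + (31450/243)x - 82645/1458


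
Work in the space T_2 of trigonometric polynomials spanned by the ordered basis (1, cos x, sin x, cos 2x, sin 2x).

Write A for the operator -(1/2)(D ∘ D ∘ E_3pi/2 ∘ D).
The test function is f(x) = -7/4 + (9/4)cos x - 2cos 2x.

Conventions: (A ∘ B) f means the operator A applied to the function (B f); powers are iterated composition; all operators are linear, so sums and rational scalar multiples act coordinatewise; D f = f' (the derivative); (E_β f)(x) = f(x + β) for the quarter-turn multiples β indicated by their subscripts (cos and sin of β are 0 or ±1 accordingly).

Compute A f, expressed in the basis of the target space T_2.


the image equals g(x) = (9/8)cos x - 8sin 2x

D f = -(9/4)sin x + 4sin 2x
E_3pi/2 D f = (9/4)cos x - 4sin 2x
D E_3pi/2 D f = -(9/4)sin x - 8cos 2x
D (D ∘ E_3pi/2 ∘ D) f = -(9/4)cos x + 16sin 2x
(-(1/2)(D ∘ D ∘ E_3pi/2 ∘ D)) f = (9/8)cos x - 8sin 2x


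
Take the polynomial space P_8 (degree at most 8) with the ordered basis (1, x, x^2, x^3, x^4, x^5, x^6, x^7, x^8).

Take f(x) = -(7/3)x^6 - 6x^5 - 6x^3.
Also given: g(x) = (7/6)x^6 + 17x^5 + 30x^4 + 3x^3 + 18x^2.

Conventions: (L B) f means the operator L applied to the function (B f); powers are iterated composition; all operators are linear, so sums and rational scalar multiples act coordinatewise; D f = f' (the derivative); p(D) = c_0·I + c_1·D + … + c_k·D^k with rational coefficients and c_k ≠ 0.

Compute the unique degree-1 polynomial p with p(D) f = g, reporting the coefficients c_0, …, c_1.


p(D) = -(1/2)·I − D, i.e. c_0 = -1/2, c_1 = -1

D^0 f = -(7/3)x^6 - 6x^5 - 6x^3
D^1 f = -14x^5 - 30x^4 - 18x^2
matching coefficients of g against c_0 f + c_1 Df + … from the top degree down determines the c_i
solution: c_0 = -1/2, c_1 = -1


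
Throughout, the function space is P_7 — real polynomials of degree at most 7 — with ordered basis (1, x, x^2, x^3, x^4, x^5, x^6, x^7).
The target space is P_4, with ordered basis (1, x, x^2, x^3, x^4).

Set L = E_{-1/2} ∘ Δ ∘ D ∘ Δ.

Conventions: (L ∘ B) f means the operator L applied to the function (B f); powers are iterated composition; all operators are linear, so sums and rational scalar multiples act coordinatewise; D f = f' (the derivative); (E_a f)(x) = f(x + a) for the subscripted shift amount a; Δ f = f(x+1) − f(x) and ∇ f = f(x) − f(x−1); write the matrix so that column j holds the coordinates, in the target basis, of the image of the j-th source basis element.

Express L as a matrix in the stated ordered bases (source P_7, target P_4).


image of 1: 0
image of x: 0
image of x^2: 0
image of x^3: 6
image of x^4: 24x + 12
image of x^5: 60x^2 + 60x + 25
image of x^6: 120x^3 + 180x^2 + 150x + 45
image of x^7: 210x^4 + 420x^3 + 525x^2 + 315x + 637/8
each image's coordinates form column j of the matrix

the matrix is [[0, 0, 0, 6, 12, 25, 45, 637/8]; [0, 0, 0, 0, 24, 60, 150, 315]; [0, 0, 0, 0, 0, 60, 180, 525]; [0, 0, 0, 0, 0, 0, 120, 420]; [0, 0, 0, 0, 0, 0, 0, 210]] (rows listed top to bottom)


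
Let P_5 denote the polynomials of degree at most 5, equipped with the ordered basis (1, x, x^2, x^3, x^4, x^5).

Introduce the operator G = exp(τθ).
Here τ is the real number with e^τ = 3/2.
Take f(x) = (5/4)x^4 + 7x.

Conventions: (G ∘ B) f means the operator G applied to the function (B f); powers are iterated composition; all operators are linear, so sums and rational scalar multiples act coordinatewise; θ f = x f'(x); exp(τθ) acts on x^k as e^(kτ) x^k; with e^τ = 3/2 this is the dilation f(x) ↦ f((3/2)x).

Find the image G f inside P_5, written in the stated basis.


exp(τθ) x^k = e^(kτ) x^k; with e^τ = 3/2 this sends x^k to (3/2)^k x^k
x ↦ 3/2 x
x^4 ↦ 81/16 x^4
applying this coordinatewise to f: exp(τθ) f = (405/64)x^4 + (21/2)x

the result is g(x) = (405/64)x^4 + (21/2)x


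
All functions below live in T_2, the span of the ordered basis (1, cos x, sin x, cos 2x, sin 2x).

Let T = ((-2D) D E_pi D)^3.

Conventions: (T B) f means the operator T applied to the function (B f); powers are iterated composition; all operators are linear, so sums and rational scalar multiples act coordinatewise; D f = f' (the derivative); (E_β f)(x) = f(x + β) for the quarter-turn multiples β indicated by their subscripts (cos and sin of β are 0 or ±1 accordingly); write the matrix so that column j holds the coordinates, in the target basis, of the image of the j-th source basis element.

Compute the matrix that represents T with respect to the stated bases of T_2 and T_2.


image of 1: 0
image of cos x: -8sin x
image of sin x: 8cos x
image of cos 2x: 4096sin 2x
image of sin 2x: -4096cos 2x
each image's coordinates form column j of the matrix

the matrix is [[0, 0, 0, 0, 0]; [0, 0, 8, 0, 0]; [0, -8, 0, 0, 0]; [0, 0, 0, 0, -4096]; [0, 0, 0, 4096, 0]] (rows listed top to bottom)


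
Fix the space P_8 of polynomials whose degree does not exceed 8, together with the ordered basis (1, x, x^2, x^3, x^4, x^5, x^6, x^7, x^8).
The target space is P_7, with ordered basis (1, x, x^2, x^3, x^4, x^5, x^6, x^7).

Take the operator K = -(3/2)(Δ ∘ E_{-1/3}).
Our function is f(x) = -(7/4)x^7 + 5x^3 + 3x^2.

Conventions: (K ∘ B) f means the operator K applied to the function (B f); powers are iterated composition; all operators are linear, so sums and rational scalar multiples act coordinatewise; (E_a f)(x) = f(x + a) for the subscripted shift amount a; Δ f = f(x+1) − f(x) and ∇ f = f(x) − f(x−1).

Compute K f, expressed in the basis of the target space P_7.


E_{-1/3} f = -(7/4)x^7 + (49/12)x^6 - (49/12)x^5 + (245/108)x^4 + (1375/324)x^3 - (599/324)x^2 - (1021/2916)x + 1303/8748
Δ E_{-1/3} f = -(49/4)x^6 - (49/4)x^5 - (245/12)x^4 - (1225/108)x^3 + (1081/108)x^2 + (3221/324)x + 7475/2916
(-(3/2)(Δ ∘ E_{-1/3})) f = (147/8)x^6 + (147/8)x^5 + (245/8)x^4 + (1225/72)x^3 - (1081/72)x^2 - (3221/216)x - 7475/1944

g(x) = (147/8)x^6 + (147/8)x^5 + (245/8)x^4 + (1225/72)x^3 - (1081/72)x^2 - (3221/216)x - 7475/1944


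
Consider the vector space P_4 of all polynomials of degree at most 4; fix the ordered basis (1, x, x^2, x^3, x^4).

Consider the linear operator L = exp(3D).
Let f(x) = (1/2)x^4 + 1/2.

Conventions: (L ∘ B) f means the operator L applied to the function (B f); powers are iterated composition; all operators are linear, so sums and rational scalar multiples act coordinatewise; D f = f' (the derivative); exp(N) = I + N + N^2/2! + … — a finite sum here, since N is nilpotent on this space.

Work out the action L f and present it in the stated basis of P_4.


the result is g(x) = (1/2)x^4 + 6x^3 + 27x^2 + 54x + 41

order-1 term: 6x^3
order-2 term: 27x^2
order-3 term: 54x
order-4 term: 81/2
the series for exp(3D) f terminates at order 4
exp(3D) f = (1/2)x^4 + 6x^3 + 27x^2 + 54x + 41


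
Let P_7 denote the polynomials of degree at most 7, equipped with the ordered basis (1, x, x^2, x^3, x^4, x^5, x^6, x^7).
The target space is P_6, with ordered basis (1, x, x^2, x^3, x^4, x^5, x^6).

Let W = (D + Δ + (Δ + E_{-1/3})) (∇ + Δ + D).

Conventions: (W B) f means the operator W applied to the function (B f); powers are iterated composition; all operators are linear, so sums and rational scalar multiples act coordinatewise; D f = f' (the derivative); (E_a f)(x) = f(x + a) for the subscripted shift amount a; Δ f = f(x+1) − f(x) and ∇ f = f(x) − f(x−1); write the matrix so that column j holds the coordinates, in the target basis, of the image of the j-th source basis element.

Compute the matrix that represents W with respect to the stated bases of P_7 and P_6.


the matrix is [[0, 3, 16, 21, 404/9, 2009/27, 1318/9, 66475/243]; [0, 0, 6, 48, 84, 2020/9, 4018/9, 9226/9]; [0, 0, 0, 9, 96, 210, 2020/3, 14063/9]; [0, 0, 0, 0, 12, 160, 420, 14140/9]; [0, 0, 0, 0, 0, 15, 240, 735]; [0, 0, 0, 0, 0, 0, 18, 336]; [0, 0, 0, 0, 0, 0, 0, 21]] (rows listed top to bottom)

image of 1: 0
image of x: 3
image of x^2: 6x + 16
image of x^3: 9x^2 + 48x + 21
image of x^4: 12x^3 + 96x^2 + 84x + 404/9
image of x^5: 15x^4 + 160x^3 + 210x^2 + (2020/9)x + 2009/27
image of x^6: 18x^5 + 240x^4 + 420x^3 + (2020/3)x^2 + (4018/9)x + 1318/9
image of x^7: 21x^6 + 336x^5 + 735x^4 + (14140/9)x^3 + (14063/9)x^2 + (9226/9)x + 66475/243
each image's coordinates form column j of the matrix


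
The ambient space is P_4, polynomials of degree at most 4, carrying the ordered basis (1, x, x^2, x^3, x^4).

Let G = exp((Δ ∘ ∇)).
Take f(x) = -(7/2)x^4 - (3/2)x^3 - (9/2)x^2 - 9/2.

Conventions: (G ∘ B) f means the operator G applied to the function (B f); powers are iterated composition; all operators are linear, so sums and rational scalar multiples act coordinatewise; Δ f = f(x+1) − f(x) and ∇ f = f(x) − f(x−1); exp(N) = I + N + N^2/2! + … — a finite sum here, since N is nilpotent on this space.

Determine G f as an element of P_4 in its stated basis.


the image equals g(x) = -(7/2)x^4 - (3/2)x^3 - (93/2)x^2 - 9x - 125/2

order-1 term: -42x^2 - 9x - 16
order-2 term: -42
the series for exp((Δ ∘ ∇)) f terminates at order 2
exp((Δ ∘ ∇)) f = -(7/2)x^4 - (3/2)x^3 - (93/2)x^2 - 9x - 125/2


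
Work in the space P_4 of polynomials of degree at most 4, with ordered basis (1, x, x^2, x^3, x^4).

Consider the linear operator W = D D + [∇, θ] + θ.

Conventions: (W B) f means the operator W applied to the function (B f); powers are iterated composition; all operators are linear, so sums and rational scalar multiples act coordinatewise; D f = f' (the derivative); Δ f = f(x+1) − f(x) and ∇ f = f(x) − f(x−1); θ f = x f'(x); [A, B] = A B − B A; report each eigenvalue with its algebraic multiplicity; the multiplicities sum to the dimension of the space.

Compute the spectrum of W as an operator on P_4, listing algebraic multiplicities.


image of 1: 0
image of x: x + 1
image of x^2: 2x^2 + 2x
image of x^3: 3x^3 + 3x^2 + 3
image of x^4: 4x^4 + 4x^3 + 12x - 4
the matrix is upper triangular; its diagonal is (0, 1, 2, 3, 4)
for a triangular matrix the eigenvalues are the diagonal entries, with algebraic multiplicity their repetition count

λ = 0 (multiplicity 1), λ = 1 (multiplicity 1), λ = 2 (multiplicity 1), λ = 3 (multiplicity 1), λ = 4 (multiplicity 1)


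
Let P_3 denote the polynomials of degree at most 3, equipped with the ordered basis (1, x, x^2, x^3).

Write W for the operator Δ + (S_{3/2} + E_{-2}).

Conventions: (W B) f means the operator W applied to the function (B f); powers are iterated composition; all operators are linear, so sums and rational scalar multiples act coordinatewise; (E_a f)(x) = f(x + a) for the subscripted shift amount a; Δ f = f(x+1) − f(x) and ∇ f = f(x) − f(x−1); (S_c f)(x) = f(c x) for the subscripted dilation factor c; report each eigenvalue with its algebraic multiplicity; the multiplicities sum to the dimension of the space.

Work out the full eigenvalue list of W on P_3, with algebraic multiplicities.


image of 1: 2
image of x: (5/2)x - 1
image of x^2: (13/4)x^2 - 2x + 5
image of x^3: (35/8)x^3 - 3x^2 + 15x - 7
the matrix is upper triangular; its diagonal is (2, 5/2, 13/4, 35/8)
for a triangular matrix the eigenvalues are the diagonal entries, with algebraic multiplicity their repetition count

λ = 2 (multiplicity 1), λ = 5/2 (multiplicity 1), λ = 13/4 (multiplicity 1), λ = 35/8 (multiplicity 1)


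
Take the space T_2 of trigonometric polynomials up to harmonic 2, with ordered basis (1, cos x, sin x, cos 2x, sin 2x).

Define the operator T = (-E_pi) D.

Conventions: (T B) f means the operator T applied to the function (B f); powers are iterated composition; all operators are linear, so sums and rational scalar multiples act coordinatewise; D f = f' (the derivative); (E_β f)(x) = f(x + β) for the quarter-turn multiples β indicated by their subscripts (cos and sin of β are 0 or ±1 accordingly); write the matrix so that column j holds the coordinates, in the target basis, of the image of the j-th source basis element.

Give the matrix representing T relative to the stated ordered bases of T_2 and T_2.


the matrix is [[0, 0, 0, 0, 0]; [0, 0, 1, 0, 0]; [0, -1, 0, 0, 0]; [0, 0, 0, 0, -2]; [0, 0, 0, 2, 0]] (rows listed top to bottom)

image of 1: 0
image of cos x: -sin x
image of sin x: cos x
image of cos 2x: 2sin 2x
image of sin 2x: -2cos 2x
each image's coordinates form column j of the matrix


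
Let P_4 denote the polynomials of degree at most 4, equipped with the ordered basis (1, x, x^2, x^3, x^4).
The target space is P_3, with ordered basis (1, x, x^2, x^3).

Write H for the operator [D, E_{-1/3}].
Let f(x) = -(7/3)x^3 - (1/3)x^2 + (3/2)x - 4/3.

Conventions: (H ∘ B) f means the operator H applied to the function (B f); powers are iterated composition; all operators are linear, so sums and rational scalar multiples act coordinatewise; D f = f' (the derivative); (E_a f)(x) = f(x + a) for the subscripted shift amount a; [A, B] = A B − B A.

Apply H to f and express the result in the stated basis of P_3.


g(x) = 0

E_{-1/3} f = -(7/3)x^3 + 2x^2 + (17/18)x - 289/162
D E_{-1/3} f = -7x^2 + 4x + 17/18
D f = -7x^2 - (2/3)x + 3/2
E_{-1/3} D f = -7x^2 + 4x + 17/18
[D, E_{-1/3}] f = 0


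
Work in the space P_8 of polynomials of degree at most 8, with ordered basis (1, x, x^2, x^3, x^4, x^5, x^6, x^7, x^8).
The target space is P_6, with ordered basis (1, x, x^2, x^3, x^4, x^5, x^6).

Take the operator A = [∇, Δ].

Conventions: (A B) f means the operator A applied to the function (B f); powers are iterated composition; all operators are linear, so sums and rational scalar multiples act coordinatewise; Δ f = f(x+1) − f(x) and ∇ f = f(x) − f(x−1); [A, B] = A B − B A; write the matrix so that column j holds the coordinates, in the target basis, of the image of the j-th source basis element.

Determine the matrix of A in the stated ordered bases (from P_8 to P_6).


the matrix is [[0, 0, 0, 0, 0, 0, 0, 0, 0]; [0, 0, 0, 0, 0, 0, 0, 0, 0]; [0, 0, 0, 0, 0, 0, 0, 0, 0]; [0, 0, 0, 0, 0, 0, 0, 0, 0]; [0, 0, 0, 0, 0, 0, 0, 0, 0]; [0, 0, 0, 0, 0, 0, 0, 0, 0]; [0, 0, 0, 0, 0, 0, 0, 0, 0]] (rows listed top to bottom)

image of 1: 0
image of x: 0
image of x^2: 0
image of x^3: 0
image of x^4: 0
image of x^5: 0
image of x^6: 0
image of x^7: 0
image of x^8: 0
each image's coordinates form column j of the matrix


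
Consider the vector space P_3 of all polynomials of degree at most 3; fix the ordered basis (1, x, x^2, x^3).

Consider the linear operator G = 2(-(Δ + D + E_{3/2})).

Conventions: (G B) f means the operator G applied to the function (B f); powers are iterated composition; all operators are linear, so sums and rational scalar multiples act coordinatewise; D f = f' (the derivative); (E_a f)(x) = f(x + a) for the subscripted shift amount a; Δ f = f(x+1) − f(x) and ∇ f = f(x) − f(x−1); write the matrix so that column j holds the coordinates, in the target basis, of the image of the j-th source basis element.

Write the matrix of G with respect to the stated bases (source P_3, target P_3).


image of 1: -2
image of x: -2x - 7
image of x^2: -2x^2 - 14x - 13/2
image of x^3: -2x^3 - 21x^2 - (39/2)x - 35/4
each image's coordinates form column j of the matrix

the matrix is [[-2, -7, -13/2, -35/4]; [0, -2, -14, -39/2]; [0, 0, -2, -21]; [0, 0, 0, -2]] (rows listed top to bottom)


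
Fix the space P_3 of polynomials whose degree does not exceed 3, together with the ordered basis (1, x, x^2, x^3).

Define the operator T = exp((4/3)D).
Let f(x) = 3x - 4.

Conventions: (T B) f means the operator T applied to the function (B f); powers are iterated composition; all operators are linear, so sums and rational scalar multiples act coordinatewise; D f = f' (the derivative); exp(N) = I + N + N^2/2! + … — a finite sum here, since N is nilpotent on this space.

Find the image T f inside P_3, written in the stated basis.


the image equals g(x) = 3x

order-1 term: 4
the series for exp((4/3)D) f terminates at order 1
exp((4/3)D) f = 3x


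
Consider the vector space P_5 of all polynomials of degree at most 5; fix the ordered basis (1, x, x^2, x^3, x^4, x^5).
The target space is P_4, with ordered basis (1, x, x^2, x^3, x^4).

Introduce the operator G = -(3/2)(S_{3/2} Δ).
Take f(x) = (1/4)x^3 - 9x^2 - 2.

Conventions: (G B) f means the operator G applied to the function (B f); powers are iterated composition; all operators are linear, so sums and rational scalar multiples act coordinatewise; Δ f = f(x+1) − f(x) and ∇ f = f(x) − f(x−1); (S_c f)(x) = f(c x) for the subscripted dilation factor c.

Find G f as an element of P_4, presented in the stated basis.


the image equals g(x) = -(81/32)x^2 + (621/16)x + 105/8

Δ f = (3/4)x^2 - (69/4)x - 35/4
S_{3/2} Δ f = (27/16)x^2 - (207/8)x - 35/4
(-(3/2)(S_{3/2} Δ)) f = -(81/32)x^2 + (621/16)x + 105/8


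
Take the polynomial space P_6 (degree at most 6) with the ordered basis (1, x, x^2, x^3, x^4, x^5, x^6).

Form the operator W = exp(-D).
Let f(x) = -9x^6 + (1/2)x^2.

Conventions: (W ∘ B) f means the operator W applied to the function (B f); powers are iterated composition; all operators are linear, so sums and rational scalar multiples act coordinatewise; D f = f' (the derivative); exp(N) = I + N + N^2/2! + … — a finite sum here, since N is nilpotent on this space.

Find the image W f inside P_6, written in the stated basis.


order-1 term: 54x^5 - x
order-2 term: -135x^4 + 1/2
order-3 term: 180x^3
order-4 term: -135x^2
order-5 term: 54x
order-6 term: -9
the series for exp(-D) f terminates at order 6
exp(-D) f = -9x^6 + 54x^5 - 135x^4 + 180x^3 - (269/2)x^2 + 53x - 17/2

the result is g(x) = -9x^6 + 54x^5 - 135x^4 + 180x^3 - (269/2)x^2 + 53x - 17/2


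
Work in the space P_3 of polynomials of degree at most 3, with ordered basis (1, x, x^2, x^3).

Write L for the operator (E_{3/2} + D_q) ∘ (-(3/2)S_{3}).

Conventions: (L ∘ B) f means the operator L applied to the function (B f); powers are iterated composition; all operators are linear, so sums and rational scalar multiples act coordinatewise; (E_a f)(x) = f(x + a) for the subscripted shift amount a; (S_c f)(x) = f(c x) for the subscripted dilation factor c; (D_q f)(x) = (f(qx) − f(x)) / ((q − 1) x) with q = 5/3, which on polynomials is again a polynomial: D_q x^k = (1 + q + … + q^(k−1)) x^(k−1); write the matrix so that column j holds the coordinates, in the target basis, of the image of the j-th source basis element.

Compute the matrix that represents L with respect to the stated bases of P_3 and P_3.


the matrix is [[-3/2, -45/4, -243/8, -2187/16]; [0, -9/2, -153/2, -2187/8]; [0, 0, -27/2, -1611/4]; [0, 0, 0, -81/2]] (rows listed top to bottom)

image of 1: -3/2
image of x: -(9/2)x - 45/4
image of x^2: -(27/2)x^2 - (153/2)x - 243/8
image of x^3: -(81/2)x^3 - (1611/4)x^2 - (2187/8)x - 2187/16
each image's coordinates form column j of the matrix


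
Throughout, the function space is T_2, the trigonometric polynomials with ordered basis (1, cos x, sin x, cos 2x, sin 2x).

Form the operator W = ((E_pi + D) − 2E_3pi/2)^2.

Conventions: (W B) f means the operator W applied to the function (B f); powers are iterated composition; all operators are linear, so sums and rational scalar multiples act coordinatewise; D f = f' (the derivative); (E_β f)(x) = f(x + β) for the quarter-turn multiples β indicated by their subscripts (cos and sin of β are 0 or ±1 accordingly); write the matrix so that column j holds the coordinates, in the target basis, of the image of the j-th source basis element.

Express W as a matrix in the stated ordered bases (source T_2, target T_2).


image of 1: 1
image of cos x: -8cos x + 6sin x
image of sin x: -6cos x - 8sin x
image of cos 2x: 5cos 2x - 12sin 2x
image of sin 2x: 12cos 2x + 5sin 2x
each image's coordinates form column j of the matrix

the matrix is [[1, 0, 0, 0, 0]; [0, -8, -6, 0, 0]; [0, 6, -8, 0, 0]; [0, 0, 0, 5, 12]; [0, 0, 0, -12, 5]] (rows listed top to bottom)


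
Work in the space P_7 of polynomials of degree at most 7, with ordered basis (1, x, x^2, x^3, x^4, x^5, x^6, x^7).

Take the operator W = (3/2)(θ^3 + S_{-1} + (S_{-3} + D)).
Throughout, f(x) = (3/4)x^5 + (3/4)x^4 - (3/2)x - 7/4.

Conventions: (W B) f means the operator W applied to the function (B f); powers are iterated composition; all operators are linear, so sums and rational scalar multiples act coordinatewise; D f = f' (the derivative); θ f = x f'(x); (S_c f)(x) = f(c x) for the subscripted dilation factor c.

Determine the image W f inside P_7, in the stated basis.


the result is g(x) = -(1071/8)x^5 + (1359/8)x^4 + (9/2)x^3 + (27/4)x - 15/2

θ f = (15/4)x^5 + 3x^4 - (3/2)x
θ θ f = (75/4)x^5 + 12x^4 - (3/2)x
θ θ θ f = (375/4)x^5 + 48x^4 - (3/2)x
S_{-1} f = -(3/4)x^5 + (3/4)x^4 + (3/2)x - 7/4
S_{-3} f = -(729/4)x^5 + (243/4)x^4 + (9/2)x - 7/4
D f = (15/4)x^4 + 3x^3 - 3/2
(S_{-3} + D) f = -(729/4)x^5 + (129/2)x^4 + 3x^3 + (9/2)x - 13/4
(θ^3 + S_{-1} + (S_{-3} + D)) f = -(357/4)x^5 + (453/4)x^4 + 3x^3 + (9/2)x - 5
((3/2)(θ^3 + S_{-1} + (S_{-3} + D))) f = -(1071/8)x^5 + (1359/8)x^4 + (9/2)x^3 + (27/4)x - 15/2


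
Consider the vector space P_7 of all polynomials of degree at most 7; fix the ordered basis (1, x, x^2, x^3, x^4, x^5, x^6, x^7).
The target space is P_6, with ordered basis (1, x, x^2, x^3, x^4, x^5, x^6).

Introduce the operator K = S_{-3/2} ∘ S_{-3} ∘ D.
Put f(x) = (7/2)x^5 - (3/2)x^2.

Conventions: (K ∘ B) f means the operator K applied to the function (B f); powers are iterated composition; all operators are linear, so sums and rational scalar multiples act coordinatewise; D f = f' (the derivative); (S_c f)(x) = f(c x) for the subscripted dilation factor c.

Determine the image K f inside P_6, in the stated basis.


the result is g(x) = (229635/32)x^4 - (27/2)x

D f = (35/2)x^4 - 3x
S_{-3} D f = (2835/2)x^4 + 9x
S_{-3/2} S_{-3} D f = (229635/32)x^4 - (27/2)x


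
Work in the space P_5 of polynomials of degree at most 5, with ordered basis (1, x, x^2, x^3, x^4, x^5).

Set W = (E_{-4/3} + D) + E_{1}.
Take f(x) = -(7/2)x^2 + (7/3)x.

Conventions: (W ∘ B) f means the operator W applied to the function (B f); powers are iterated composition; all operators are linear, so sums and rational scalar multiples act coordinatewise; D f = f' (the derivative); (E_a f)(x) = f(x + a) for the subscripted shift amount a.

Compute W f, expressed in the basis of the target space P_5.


the image equals g(x) = -7x^2 - 49/6

E_{-4/3} f = -(7/2)x^2 + (35/3)x - 28/3
D f = -7x + 7/3
(E_{-4/3} + D) f = -(7/2)x^2 + (14/3)x - 7
E_{1} f = -(7/2)x^2 - (14/3)x - 7/6
((E_{-4/3} + D) + E_{1}) f = -7x^2 - 49/6


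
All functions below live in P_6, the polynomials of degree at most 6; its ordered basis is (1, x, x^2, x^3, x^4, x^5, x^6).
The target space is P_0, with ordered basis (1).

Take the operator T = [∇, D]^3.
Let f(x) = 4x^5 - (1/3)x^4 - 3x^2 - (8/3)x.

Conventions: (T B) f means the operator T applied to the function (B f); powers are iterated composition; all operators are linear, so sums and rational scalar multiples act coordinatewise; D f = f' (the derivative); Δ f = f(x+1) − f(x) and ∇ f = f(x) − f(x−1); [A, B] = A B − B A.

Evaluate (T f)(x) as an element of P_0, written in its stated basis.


D f = 20x^4 - (4/3)x^3 - 6x - 8/3
∇ D f = 80x^3 - 124x^2 + 84x - 82/3
∇ f = 20x^4 - (124/3)x^3 + 42x^2 - (82/3)x + 14/3
D ∇ f = 80x^3 - 124x^2 + 84x - 82/3
[∇, D] f = 0
D [∇, D] f = 0
∇ D [∇, D] f = 0
∇ [∇, D] f = 0
D ∇ [∇, D] f = 0
[∇, D] [∇, D] f = 0
D [∇, D] [∇, D] f = 0
∇ D [∇, D] [∇, D] f = 0
∇ [∇, D] [∇, D] f = 0
D ∇ [∇, D] [∇, D] f = 0
[∇, D] [∇, D] [∇, D] f = 0

the image equals g(x) = 0


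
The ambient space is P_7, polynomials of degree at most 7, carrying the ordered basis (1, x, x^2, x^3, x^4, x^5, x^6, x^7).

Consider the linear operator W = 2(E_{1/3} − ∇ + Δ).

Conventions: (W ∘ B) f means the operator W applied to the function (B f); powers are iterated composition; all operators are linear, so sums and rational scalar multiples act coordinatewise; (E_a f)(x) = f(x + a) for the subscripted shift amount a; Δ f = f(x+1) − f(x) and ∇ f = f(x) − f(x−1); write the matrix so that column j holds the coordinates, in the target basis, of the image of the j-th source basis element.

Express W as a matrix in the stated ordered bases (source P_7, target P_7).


the matrix is [[2, 2/3, 38/9, 2/27, 326/81, 2/243, 2918/729, 2/2187]; [0, 2, 4/3, 38/3, 8/27, 1630/81, 4/81, 20426/729]; [0, 0, 2, 2, 76/3, 20/27, 1630/27, 14/81]; [0, 0, 0, 2, 8/3, 380/9, 40/27, 11410/81]; [0, 0, 0, 0, 2, 10/3, 190/3, 70/27]; [0, 0, 0, 0, 0, 2, 4, 266/3]; [0, 0, 0, 0, 0, 0, 2, 14/3]; [0, 0, 0, 0, 0, 0, 0, 2]] (rows listed top to bottom)

image of 1: 2
image of x: 2x + 2/3
image of x^2: 2x^2 + (4/3)x + 38/9
image of x^3: 2x^3 + 2x^2 + (38/3)x + 2/27
image of x^4: 2x^4 + (8/3)x^3 + (76/3)x^2 + (8/27)x + 326/81
image of x^5: 2x^5 + (10/3)x^4 + (380/9)x^3 + (20/27)x^2 + (1630/81)x + 2/243
image of x^6: 2x^6 + 4x^5 + (190/3)x^4 + (40/27)x^3 + (1630/27)x^2 + (4/81)x + 2918/729
image of x^7: 2x^7 + (14/3)x^6 + (266/3)x^5 + (70/27)x^4 + (11410/81)x^3 + (14/81)x^2 + (20426/729)x + 2/2187
each image's coordinates form column j of the matrix


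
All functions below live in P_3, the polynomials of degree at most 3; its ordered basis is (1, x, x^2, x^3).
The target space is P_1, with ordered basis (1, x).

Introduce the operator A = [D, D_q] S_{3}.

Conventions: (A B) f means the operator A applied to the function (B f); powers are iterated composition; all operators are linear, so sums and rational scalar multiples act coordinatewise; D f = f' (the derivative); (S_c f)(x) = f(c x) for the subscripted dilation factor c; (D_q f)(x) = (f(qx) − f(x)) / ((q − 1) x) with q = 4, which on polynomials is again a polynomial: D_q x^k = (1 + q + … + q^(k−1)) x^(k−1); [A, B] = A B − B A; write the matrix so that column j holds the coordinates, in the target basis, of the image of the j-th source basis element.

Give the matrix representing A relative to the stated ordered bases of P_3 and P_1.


the matrix is [[0, 0, 27, 0]; [0, 0, 0, 729]] (rows listed top to bottom)

image of 1: 0
image of x: 0
image of x^2: 27
image of x^3: 729x
each image's coordinates form column j of the matrix


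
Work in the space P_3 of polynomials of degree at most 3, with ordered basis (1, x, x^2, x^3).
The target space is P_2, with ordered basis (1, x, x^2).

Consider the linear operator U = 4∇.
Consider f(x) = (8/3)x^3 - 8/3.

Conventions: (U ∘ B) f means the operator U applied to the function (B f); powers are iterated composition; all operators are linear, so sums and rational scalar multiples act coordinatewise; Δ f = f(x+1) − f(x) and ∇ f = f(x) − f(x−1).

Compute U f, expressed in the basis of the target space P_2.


∇ f = 8x^2 - 8x + 8/3
(4∇) f = 32x^2 - 32x + 32/3

g(x) = 32x^2 - 32x + 32/3


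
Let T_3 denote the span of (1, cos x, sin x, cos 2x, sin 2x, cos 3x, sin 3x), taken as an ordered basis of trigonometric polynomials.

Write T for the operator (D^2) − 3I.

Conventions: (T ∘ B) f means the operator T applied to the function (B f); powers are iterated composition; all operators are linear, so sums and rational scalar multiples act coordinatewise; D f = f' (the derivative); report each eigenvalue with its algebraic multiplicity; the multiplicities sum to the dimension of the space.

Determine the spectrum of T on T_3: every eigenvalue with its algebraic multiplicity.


image of 1: -3
image of cos x: -4cos x
image of sin x: -4sin x
image of cos 2x: -7cos 2x
image of sin 2x: -7sin 2x
image of cos 3x: -12cos 3x
image of sin 3x: -12sin 3x
the matrix is diagonal; its diagonal is (-3, -4, -4, -7, -7, -12, -12)
for a triangular matrix the eigenvalues are the diagonal entries, with algebraic multiplicity their repetition count

λ = -12 (multiplicity 2), λ = -7 (multiplicity 2), λ = -4 (multiplicity 2), λ = -3 (multiplicity 1)


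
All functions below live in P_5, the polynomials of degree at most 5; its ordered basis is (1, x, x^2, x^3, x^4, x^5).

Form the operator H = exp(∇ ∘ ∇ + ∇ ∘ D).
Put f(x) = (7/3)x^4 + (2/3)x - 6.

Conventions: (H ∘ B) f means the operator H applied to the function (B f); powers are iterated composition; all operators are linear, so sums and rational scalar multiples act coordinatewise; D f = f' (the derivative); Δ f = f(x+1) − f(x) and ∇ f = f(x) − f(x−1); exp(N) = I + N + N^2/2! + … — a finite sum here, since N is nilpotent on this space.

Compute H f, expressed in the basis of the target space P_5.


the image equals g(x) = (7/3)x^4 + 56x^2 - (250/3)x + 148

order-1 term: 56x^2 - 84x + 42
order-2 term: 112
the series for exp(∇ ∘ ∇ + ∇ ∘ D) f terminates at order 2
exp(∇ ∘ ∇ + ∇ ∘ D) f = (7/3)x^4 + 56x^2 - (250/3)x + 148
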